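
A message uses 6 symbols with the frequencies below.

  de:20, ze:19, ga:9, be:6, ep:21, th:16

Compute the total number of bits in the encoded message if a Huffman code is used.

Build the Huffman tree bottom-up:
be(6) + ga(9) → 15
15 + th(16) → 31
ze(19) + de(20) → 39
ep(21) + 31 → 52
39 + 52 → 91
Each symbol's bit-cost is frequency × depth; summing gives 228 bits (equivalently 15 + 31 + 39 + 52 + 91).

228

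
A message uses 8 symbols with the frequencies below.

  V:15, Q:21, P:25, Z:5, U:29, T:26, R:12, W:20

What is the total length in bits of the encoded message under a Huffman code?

447

Build the Huffman tree bottom-up:
Z(5) + R(12) → 17
V(15) + 17 → 32
W(20) + Q(21) → 41
P(25) + T(26) → 51
U(29) + 32 → 61
41 + 51 → 92
61 + 92 → 153
The encoded length is the sum of every internal node's weight: 17 + 32 + 41 + 51 + 61 + 92 + 153 = 447 bits.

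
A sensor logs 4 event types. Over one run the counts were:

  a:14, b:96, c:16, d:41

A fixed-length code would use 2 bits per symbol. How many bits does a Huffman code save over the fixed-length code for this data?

Fixed-length: 2 bits × 167 symbols = 334 bits.
Huffman merges:
combine a(14), c(16) → 30
combine 30, d(41) → 71
combine 71, b(96) → 167
Huffman total = 30 + 71 + 167 = 268 bits.
Saving = 334 − 268 = 66 bits.

66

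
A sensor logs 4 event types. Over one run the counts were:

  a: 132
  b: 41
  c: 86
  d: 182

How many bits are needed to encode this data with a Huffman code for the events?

Build the Huffman tree bottom-up:
combine b(41), c(86) → 127
combine 127, a(132) → 259
combine d(182), 259 → 441
Total encoded bits = sum of merged weights = 127 + 259 + 441 = 827.

827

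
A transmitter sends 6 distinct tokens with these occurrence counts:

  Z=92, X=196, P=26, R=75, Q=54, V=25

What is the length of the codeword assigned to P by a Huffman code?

Huffman merges, smallest pair first:
combine V(25), P(26) → 51
combine 51, Q(54) → 105
combine R(75), Z(92) → 167
combine 105, 167 → 272
combine X(196), 272 → 468
P sits 4 levels below the root, so its codeword is 4 bits.

4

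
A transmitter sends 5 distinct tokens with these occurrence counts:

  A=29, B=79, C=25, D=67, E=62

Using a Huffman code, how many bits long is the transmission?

578

Merge the two smallest weights repeatedly:
C(25) + A(29) → 54
54 + E(62) → 116
D(67) + B(79) → 146
116 + 146 → 262
Total encoded bits = sum of merged weights = 54 + 116 + 146 + 262 = 578.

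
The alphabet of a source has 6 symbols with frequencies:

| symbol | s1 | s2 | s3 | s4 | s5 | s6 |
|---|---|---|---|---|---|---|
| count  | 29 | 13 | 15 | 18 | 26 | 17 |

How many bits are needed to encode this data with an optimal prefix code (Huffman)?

299

Greedily combine the two least-frequent nodes:
s2(13) + s3(15) → 28
s6(17) + s4(18) → 35
s5(26) + 28 → 54
s1(29) + 35 → 64
54 + 64 → 118
Total encoded bits = sum of merged weights = 28 + 35 + 54 + 64 + 118 = 299.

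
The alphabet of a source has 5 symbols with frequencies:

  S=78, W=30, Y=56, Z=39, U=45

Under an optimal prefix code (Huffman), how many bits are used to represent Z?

Build the tree from the bottom:
W(30) + Z(39) → 69
U(45) + Y(56) → 101
69 + S(78) → 147
101 + 147 → 248
The subtree containing Z is merged 3 times, so code length = 3.

3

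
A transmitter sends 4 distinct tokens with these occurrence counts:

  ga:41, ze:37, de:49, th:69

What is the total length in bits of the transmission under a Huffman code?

Build the Huffman tree bottom-up:
combine ze(37), ga(41) → 78
combine de(49), th(69) → 118
combine 78, 118 → 196
Total encoded bits = sum of merged weights = 78 + 118 + 196 = 392.

392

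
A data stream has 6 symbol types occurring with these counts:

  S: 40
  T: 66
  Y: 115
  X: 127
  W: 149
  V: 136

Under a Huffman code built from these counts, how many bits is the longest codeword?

Merge the two lowest-weight nodes at each step:
merge S(40) and T(66): 106
merge 106 and Y(115): 221
merge X(127) and V(136): 263
merge W(149) and 221: 370
merge 263 and 370: 633
The first pair merged (S, T) ends up deepest, at depth 4.

4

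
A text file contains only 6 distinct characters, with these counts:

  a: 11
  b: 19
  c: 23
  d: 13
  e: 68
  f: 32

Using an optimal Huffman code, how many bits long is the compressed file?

386

Build the Huffman tree bottom-up:
merge a(11) and d(13): 24
merge b(19) and c(23): 42
merge 24 and f(32): 56
merge 42 and 56: 98
merge e(68) and 98: 166
Total encoded bits = sum of merged weights = 24 + 42 + 56 + 98 + 166 = 386.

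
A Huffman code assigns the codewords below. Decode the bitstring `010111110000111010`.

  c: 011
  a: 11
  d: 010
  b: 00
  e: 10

Read left to right; each codeword is recognised as soon as it completes (prefix code):
  010→d | 11→a | 11→a | 10→e | 00→b | 011→c | 10→e | 10→e
Decoded message: daaebcee

daaebcee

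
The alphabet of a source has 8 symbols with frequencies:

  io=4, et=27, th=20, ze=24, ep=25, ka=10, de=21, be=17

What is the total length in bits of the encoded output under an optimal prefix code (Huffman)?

Build the Huffman tree bottom-up:
merge io(4) and ka(10): 14
merge 14 and be(17): 31
merge th(20) and de(21): 41
merge ze(24) and ep(25): 49
merge et(27) and 31: 58
merge 41 and 49: 90
merge 58 and 90: 148
Each symbol's bit-cost is frequency × depth; summing gives 431 bits (equivalently 14 + 31 + 41 + 49 + 58 + 90 + 148).

431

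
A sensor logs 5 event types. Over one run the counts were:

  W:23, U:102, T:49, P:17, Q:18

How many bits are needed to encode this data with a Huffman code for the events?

409

Merge the two smallest weights repeatedly:
combine P(17), Q(18) → 35
combine W(23), 35 → 58
combine T(49), 58 → 107
combine U(102), 107 → 209
Each symbol's bit-cost is frequency × depth; summing gives 409 bits (equivalently 35 + 58 + 107 + 209).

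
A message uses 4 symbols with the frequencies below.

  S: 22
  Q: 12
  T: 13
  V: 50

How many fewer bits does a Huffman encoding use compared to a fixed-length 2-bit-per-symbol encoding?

25

Fixed-length: 2 bits × 97 symbols = 194 bits.
Huffman merges:
merge Q(12) and T(13): 25
merge S(22) and 25: 47
merge 47 and V(50): 97
Huffman total = 25 + 47 + 97 = 169 bits.
Saving = 194 − 169 = 25 bits.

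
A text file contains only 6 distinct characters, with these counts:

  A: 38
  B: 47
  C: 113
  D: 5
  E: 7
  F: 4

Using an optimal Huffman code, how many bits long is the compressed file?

Merge the two smallest weights repeatedly:
combine F(4), D(5) → 9
combine E(7), 9 → 16
combine 16, A(38) → 54
combine B(47), 54 → 101
combine 101, C(113) → 214
Each symbol's bit-cost is frequency × depth; summing gives 394 bits (equivalently 9 + 16 + 54 + 101 + 214).

394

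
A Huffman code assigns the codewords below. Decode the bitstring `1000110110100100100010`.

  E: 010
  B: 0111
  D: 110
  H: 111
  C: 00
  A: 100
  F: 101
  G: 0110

AGDAAAE

Read left to right; each codeword is recognised as soon as it completes (prefix code):
  100→A | 0110→G | 110→D | 100→A | 100→A | 100→A | 010→E
Decoded message: AGDAAAE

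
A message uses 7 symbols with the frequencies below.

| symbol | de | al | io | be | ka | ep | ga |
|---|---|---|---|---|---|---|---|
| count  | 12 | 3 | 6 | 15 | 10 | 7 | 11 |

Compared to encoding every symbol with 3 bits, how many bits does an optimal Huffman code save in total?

Fixed-length: 3 bits × 64 symbols = 192 bits.
Huffman merges:
combine al(3), io(6) → 9
combine ep(7), 9 → 16
combine ka(10), ga(11) → 21
combine de(12), be(15) → 27
combine 16, 21 → 37
combine 27, 37 → 64
Huffman total = 9 + 16 + 21 + 27 + 37 + 64 = 174 bits.
Saving = 192 − 174 = 18 bits.

18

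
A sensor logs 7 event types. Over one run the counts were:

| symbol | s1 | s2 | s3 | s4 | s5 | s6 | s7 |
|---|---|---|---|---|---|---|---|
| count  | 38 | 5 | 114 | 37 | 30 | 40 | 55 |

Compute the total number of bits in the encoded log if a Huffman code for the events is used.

823

Build the Huffman tree bottom-up:
combine s2(5), s5(30) → 35
combine 35, s4(37) → 72
combine s1(38), s6(40) → 78
combine s7(55), 72 → 127
combine 78, s3(114) → 192
combine 127, 192 → 319
Each symbol's bit-cost is frequency × depth; summing gives 823 bits (equivalently 35 + 72 + 78 + 127 + 192 + 319).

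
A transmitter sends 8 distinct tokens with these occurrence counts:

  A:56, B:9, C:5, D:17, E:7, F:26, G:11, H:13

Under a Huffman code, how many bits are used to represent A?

1

Huffman merges, smallest pair first:
merge C(5) and E(7): 12
merge B(9) and G(11): 20
merge 12 and H(13): 25
merge D(17) and 20: 37
merge 25 and F(26): 51
merge 37 and 51: 88
merge A(56) and 88: 144
A sits one level below the root: a 1-bit codeword.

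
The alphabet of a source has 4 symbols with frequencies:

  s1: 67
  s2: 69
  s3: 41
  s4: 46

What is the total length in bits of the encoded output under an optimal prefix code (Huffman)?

446

Greedily combine the two least-frequent nodes:
s3(41) + s4(46) → 87
s1(67) + s2(69) → 136
87 + 136 → 223
Total encoded bits = sum of merged weights = 87 + 136 + 223 = 446.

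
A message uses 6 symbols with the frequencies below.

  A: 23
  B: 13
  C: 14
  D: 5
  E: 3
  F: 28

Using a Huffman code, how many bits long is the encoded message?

201

Merge the two smallest weights repeatedly:
E(3) + D(5) → 8
8 + B(13) → 21
C(14) + 21 → 35
A(23) + F(28) → 51
35 + 51 → 86
The encoded length is the sum of every internal node's weight: 8 + 21 + 35 + 51 + 86 = 201 bits.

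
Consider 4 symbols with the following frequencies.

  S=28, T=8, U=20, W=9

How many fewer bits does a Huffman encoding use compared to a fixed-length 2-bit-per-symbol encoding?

11

Fixed-length: 2 bits × 65 symbols = 130 bits.
Huffman merges:
T(8) + W(9) → 17
17 + U(20) → 37
S(28) + 37 → 65
Huffman total = 17 + 37 + 65 = 119 bits.
Saving = 130 − 119 = 11 bits.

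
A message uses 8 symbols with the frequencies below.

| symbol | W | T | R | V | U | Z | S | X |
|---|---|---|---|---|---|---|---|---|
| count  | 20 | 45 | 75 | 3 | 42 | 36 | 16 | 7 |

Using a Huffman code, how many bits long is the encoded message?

Build the Huffman tree bottom-up:
merge V(3) and X(7): 10
merge 10 and S(16): 26
merge W(20) and 26: 46
merge Z(36) and U(42): 78
merge T(45) and 46: 91
merge R(75) and 78: 153
merge 91 and 153: 244
The encoded length is the sum of every internal node's weight: 10 + 26 + 46 + 78 + 91 + 153 + 244 = 648 bits.

648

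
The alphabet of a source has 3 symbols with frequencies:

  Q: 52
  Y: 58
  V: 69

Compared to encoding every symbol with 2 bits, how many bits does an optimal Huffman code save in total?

Fixed-length: 2 bits × 179 symbols = 358 bits.
Huffman merges:
Q(52) + Y(58) → 110
V(69) + 110 → 179
Huffman total = 110 + 179 = 289 bits.
Saving = 358 − 289 = 69 bits.

69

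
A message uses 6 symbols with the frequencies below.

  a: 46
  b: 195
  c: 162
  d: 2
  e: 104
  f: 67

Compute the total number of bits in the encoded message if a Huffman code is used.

Merge the two smallest weights repeatedly:
d(2) + a(46) → 48
48 + f(67) → 115
e(104) + 115 → 219
c(162) + b(195) → 357
219 + 357 → 576
The encoded length is the sum of every internal node's weight: 48 + 115 + 219 + 357 + 576 = 1315 bits.

1315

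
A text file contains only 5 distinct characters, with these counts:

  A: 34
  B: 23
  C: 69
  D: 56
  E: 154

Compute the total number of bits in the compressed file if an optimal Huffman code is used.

Build the Huffman tree bottom-up:
combine B(23), A(34) → 57
combine D(56), 57 → 113
combine C(69), 113 → 182
combine E(154), 182 → 336
Total encoded bits = sum of merged weights = 57 + 113 + 182 + 336 = 688.

688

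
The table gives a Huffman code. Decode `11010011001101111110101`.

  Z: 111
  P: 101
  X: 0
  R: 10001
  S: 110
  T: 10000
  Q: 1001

Read left to right; each codeword is recognised as soon as it completes (prefix code):
  110→S | 1001→Q | 1001→Q | 101→P | 111→Z | 110→S | 101→P
Decoded message: SQQPZSP

SQQPZSP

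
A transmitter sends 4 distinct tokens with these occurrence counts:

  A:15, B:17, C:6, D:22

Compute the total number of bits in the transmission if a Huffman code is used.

119

Greedily combine the two least-frequent nodes:
C(6) + A(15) → 21
B(17) + 21 → 38
D(22) + 38 → 60
Each symbol's bit-cost is frequency × depth; summing gives 119 bits (equivalently 21 + 38 + 60).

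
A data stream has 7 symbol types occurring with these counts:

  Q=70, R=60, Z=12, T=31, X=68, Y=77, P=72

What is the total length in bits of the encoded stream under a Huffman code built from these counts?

1064

Build the Huffman tree bottom-up:
combine Z(12), T(31) → 43
combine 43, R(60) → 103
combine X(68), Q(70) → 138
combine P(72), Y(77) → 149
combine 103, 138 → 241
combine 149, 241 → 390
Each symbol's bit-cost is frequency × depth; summing gives 1064 bits (equivalently 43 + 103 + 138 + 149 + 241 + 390).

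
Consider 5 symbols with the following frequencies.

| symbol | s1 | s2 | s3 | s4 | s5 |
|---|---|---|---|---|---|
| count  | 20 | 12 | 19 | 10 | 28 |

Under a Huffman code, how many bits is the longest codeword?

3

Merge the two lowest-weight nodes at each step:
combine s4(10), s2(12) → 22
combine s3(19), s1(20) → 39
combine 22, s5(28) → 50
combine 39, 50 → 89
The rarest symbols sit at the bottom; the longest codeword is 3 bits.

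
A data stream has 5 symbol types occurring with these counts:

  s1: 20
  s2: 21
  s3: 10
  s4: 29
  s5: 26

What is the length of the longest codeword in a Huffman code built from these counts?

3

Merge the two lowest-weight nodes at each step:
merge s3(10) and s1(20): 30
merge s2(21) and s5(26): 47
merge s4(29) and 30: 59
merge 47 and 59: 106
The rarest symbols sit at the bottom; the longest codeword is 3 bits.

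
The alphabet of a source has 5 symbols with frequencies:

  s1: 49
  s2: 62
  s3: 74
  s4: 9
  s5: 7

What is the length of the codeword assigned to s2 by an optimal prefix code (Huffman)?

Huffman merges, smallest pair first:
s5(7) + s4(9) → 16
16 + s1(49) → 65
s2(62) + 65 → 127
s3(74) + 127 → 201
s2's leaf is at depth 2, giving a 2-bit codeword.

2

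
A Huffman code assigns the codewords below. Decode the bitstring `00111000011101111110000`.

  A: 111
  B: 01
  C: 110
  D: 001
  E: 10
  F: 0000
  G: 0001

Read left to right; each codeword is recognised as soon as it completes (prefix code):
  001→D | 110→C | 0001→G | 110→C | 111→A | 111→A | 0000→F
Decoded message: DCGCAAF

DCGCAAF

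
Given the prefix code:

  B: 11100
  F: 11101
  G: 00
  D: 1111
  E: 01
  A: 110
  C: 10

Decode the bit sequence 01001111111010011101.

Read left to right; each codeword is recognised as soon as it completes (prefix code):
  01→E | 00→G | 1111→D | 11101→F | 00→G | 11101→F
Decoded message: EGDFGF

EGDFGF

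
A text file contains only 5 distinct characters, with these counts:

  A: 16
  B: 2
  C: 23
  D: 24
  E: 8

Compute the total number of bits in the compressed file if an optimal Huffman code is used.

Greedily combine the two least-frequent nodes:
merge B(2) and E(8): 10
merge 10 and A(16): 26
merge C(23) and D(24): 47
merge 26 and 47: 73
The encoded length is the sum of every internal node's weight: 10 + 26 + 47 + 73 = 156 bits.

156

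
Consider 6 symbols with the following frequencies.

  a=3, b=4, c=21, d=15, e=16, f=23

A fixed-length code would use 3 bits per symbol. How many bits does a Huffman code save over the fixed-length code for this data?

53

Fixed-length: 3 bits × 82 symbols = 246 bits.
Huffman merges:
combine a(3), b(4) → 7
combine 7, d(15) → 22
combine e(16), c(21) → 37
combine 22, f(23) → 45
combine 37, 45 → 82
Huffman total = 7 + 22 + 37 + 45 + 82 = 193 bits.
Saving = 246 − 193 = 53 bits.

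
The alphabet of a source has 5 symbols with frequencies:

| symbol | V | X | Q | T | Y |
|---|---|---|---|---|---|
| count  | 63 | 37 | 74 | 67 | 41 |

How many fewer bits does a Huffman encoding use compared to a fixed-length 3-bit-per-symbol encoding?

Fixed-length: 3 bits × 282 symbols = 846 bits.
Huffman merges:
X(37) + Y(41) → 78
V(63) + T(67) → 130
Q(74) + 78 → 152
130 + 152 → 282
Huffman total = 78 + 130 + 152 + 282 = 642 bits.
Saving = 846 − 642 = 204 bits.

204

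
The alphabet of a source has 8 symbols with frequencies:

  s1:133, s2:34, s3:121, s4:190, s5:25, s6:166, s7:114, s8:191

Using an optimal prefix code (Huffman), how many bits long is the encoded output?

Merge the two smallest weights repeatedly:
combine s5(25), s2(34) → 59
combine 59, s7(114) → 173
combine s3(121), s1(133) → 254
combine s6(166), 173 → 339
combine s4(190), s8(191) → 381
combine 254, 339 → 593
combine 381, 593 → 974
The encoded length is the sum of every internal node's weight: 59 + 173 + 254 + 339 + 381 + 593 + 974 = 2773 bits.

2773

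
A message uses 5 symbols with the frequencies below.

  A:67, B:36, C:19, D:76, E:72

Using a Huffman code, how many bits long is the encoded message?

Merge the two smallest weights repeatedly:
merge C(19) and B(36): 55
merge 55 and A(67): 122
merge E(72) and D(76): 148
merge 122 and 148: 270
The encoded length is the sum of every internal node's weight: 55 + 122 + 148 + 270 = 595 bits.

595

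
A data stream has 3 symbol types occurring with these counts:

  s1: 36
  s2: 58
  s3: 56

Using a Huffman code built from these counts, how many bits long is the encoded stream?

242

Build the Huffman tree bottom-up:
s1(36) + s3(56) → 92
s2(58) + 92 → 150
Each symbol's bit-cost is frequency × depth; summing gives 242 bits (equivalently 92 + 150).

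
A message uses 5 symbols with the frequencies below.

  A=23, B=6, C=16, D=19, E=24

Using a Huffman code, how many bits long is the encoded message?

Build the Huffman tree bottom-up:
combine B(6), C(16) → 22
combine D(19), 22 → 41
combine A(23), E(24) → 47
combine 41, 47 → 88
Each symbol's bit-cost is frequency × depth; summing gives 198 bits (equivalently 22 + 41 + 47 + 88).

198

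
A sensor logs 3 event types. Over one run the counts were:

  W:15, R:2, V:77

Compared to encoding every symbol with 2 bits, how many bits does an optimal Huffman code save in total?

Fixed-length: 2 bits × 94 symbols = 188 bits.
Huffman merges:
merge R(2) and W(15): 17
merge 17 and V(77): 94
Huffman total = 17 + 94 = 111 bits.
Saving = 188 − 111 = 77 bits.

77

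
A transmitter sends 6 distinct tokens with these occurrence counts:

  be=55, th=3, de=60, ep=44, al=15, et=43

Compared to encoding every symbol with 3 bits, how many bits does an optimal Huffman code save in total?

141

Fixed-length: 3 bits × 220 symbols = 660 bits.
Huffman merges:
merge th(3) and al(15): 18
merge 18 and et(43): 61
merge ep(44) and be(55): 99
merge de(60) and 61: 121
merge 99 and 121: 220
Huffman total = 18 + 61 + 99 + 121 + 220 = 519 bits.
Saving = 660 − 519 = 141 bits.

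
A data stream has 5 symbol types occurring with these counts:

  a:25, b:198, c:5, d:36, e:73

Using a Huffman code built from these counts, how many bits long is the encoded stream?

572

Merge the two smallest weights repeatedly:
c(5) + a(25) → 30
30 + d(36) → 66
66 + e(73) → 139
139 + b(198) → 337
The encoded length is the sum of every internal node's weight: 30 + 66 + 139 + 337 = 572 bits.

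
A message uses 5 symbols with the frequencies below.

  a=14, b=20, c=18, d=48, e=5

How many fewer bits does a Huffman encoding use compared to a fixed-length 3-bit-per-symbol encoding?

97

Fixed-length: 3 bits × 105 symbols = 315 bits.
Huffman merges:
combine e(5), a(14) → 19
combine c(18), 19 → 37
combine b(20), 37 → 57
combine d(48), 57 → 105
Huffman total = 19 + 37 + 57 + 105 = 218 bits.
Saving = 315 − 218 = 97 bits.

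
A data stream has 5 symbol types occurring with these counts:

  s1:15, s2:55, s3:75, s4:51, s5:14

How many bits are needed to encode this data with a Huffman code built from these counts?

Greedily combine the two least-frequent nodes:
combine s5(14), s1(15) → 29
combine 29, s4(51) → 80
combine s2(55), s3(75) → 130
combine 80, 130 → 210
Total encoded bits = sum of merged weights = 29 + 80 + 130 + 210 = 449.

449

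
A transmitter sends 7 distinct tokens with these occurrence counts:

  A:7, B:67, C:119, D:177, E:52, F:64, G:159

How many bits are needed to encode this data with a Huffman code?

Merge the two smallest weights repeatedly:
A(7) + E(52) → 59
59 + F(64) → 123
B(67) + C(119) → 186
123 + G(159) → 282
D(177) + 186 → 363
282 + 363 → 645
The encoded length is the sum of every internal node's weight: 59 + 123 + 186 + 282 + 363 + 645 = 1658 bits.

1658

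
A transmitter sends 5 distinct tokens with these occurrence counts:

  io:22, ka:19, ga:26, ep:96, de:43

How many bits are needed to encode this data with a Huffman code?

424

Build the Huffman tree bottom-up:
merge ka(19) and io(22): 41
merge ga(26) and 41: 67
merge de(43) and 67: 110
merge ep(96) and 110: 206
The encoded length is the sum of every internal node's weight: 41 + 67 + 110 + 206 = 424 bits.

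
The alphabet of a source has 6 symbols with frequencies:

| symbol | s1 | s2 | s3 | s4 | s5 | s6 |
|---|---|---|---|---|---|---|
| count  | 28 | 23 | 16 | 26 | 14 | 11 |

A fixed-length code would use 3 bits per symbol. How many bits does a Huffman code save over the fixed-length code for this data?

54

Fixed-length: 3 bits × 118 symbols = 354 bits.
Huffman merges:
s6(11) + s5(14) → 25
s3(16) + s2(23) → 39
25 + s4(26) → 51
s1(28) + 39 → 67
51 + 67 → 118
Huffman total = 25 + 39 + 51 + 67 + 118 = 300 bits.
Saving = 354 − 300 = 54 bits.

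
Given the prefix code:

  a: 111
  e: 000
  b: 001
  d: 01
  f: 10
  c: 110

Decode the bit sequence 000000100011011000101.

Read left to right; each codeword is recognised as soon as it completes (prefix code):
  000→e | 000→e | 10→f | 001→b | 10→f | 110→c | 001→b | 01→d
Decoded message: eefbfcbd

eefbfcbd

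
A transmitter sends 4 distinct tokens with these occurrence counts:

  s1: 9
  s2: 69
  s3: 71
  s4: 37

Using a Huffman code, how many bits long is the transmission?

347

Build the Huffman tree bottom-up:
combine s1(9), s4(37) → 46
combine 46, s2(69) → 115
combine s3(71), 115 → 186
Each symbol's bit-cost is frequency × depth; summing gives 347 bits (equivalently 46 + 115 + 186).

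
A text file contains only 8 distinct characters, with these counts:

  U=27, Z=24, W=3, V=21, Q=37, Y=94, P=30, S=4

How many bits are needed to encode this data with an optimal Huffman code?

618

Greedily combine the two least-frequent nodes:
W(3) + S(4) → 7
7 + V(21) → 28
Z(24) + U(27) → 51
28 + P(30) → 58
Q(37) + 51 → 88
58 + 88 → 146
Y(94) + 146 → 240
Each symbol's bit-cost is frequency × depth; summing gives 618 bits (equivalently 7 + 28 + 51 + 58 + 88 + 146 + 240).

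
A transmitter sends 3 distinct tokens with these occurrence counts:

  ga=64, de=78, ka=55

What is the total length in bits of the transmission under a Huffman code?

Merge the two smallest weights repeatedly:
combine ka(55), ga(64) → 119
combine de(78), 119 → 197
Total encoded bits = sum of merged weights = 119 + 197 = 316.

316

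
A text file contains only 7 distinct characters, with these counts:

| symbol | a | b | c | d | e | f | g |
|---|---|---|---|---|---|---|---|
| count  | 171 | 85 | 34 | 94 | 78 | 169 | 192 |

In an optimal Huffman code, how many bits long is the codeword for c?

Huffman merges, smallest pair first:
c(34) + e(78) → 112
b(85) + d(94) → 179
112 + f(169) → 281
a(171) + 179 → 350
g(192) + 281 → 473
350 + 473 → 823
The subtree containing c is merged 4 times, so code length = 4.

4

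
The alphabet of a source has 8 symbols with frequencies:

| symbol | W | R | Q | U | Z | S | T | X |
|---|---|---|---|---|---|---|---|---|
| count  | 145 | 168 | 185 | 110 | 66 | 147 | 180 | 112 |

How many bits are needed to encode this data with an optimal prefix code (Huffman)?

3330

Greedily combine the two least-frequent nodes:
Z(66) + U(110) → 176
X(112) + W(145) → 257
S(147) + R(168) → 315
176 + T(180) → 356
Q(185) + 257 → 442
315 + 356 → 671
442 + 671 → 1113
Each symbol's bit-cost is frequency × depth; summing gives 3330 bits (equivalently 176 + 257 + 315 + 356 + 442 + 671 + 1113).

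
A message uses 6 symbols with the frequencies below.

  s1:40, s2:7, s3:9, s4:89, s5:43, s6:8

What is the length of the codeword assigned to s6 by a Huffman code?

Repeatedly merge the two smallest:
combine s2(7), s6(8) → 15
combine s3(9), 15 → 24
combine 24, s1(40) → 64
combine s5(43), 64 → 107
combine s4(89), 107 → 196
s6 sits 5 levels below the root, so its codeword is 5 bits.

5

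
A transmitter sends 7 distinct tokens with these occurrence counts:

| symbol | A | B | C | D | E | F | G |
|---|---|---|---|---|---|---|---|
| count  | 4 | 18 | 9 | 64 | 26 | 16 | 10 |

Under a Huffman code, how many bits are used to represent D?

1

Huffman merges, smallest pair first:
A(4) + C(9) → 13
G(10) + 13 → 23
F(16) + B(18) → 34
23 + E(26) → 49
34 + 49 → 83
D(64) + 83 → 147
D sits one level below the root: a 1-bit codeword.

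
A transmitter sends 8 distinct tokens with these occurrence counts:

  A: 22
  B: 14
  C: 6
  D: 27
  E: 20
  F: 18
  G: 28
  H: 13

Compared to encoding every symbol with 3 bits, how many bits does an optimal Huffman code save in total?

Fixed-length: 3 bits × 148 symbols = 444 bits.
Huffman merges:
combine C(6), H(13) → 19
combine B(14), F(18) → 32
combine 19, E(20) → 39
combine A(22), D(27) → 49
combine G(28), 32 → 60
combine 39, 49 → 88
combine 60, 88 → 148
Huffman total = 19 + 32 + 39 + 49 + 60 + 88 + 148 = 435 bits.
Saving = 444 − 435 = 9 bits.

9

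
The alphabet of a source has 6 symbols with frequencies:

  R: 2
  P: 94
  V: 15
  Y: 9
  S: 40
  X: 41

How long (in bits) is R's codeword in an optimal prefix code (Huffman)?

Repeatedly merge the two smallest:
merge R(2) and Y(9): 11
merge 11 and V(15): 26
merge 26 and S(40): 66
merge X(41) and 66: 107
merge P(94) and 107: 201
R's leaf is at depth 5, giving a 5-bit codeword.

5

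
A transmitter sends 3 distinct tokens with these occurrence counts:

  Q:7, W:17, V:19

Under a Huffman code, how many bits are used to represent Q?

2

Huffman merges, smallest pair first:
combine Q(7), W(17) → 24
combine V(19), 24 → 43
The subtree containing Q is merged 2 times, so code length = 2.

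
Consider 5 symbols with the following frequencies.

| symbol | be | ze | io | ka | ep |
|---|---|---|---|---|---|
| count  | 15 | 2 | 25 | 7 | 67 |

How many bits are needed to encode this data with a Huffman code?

Greedily combine the two least-frequent nodes:
merge ze(2) and ka(7): 9
merge 9 and be(15): 24
merge 24 and io(25): 49
merge 49 and ep(67): 116
Total encoded bits = sum of merged weights = 9 + 24 + 49 + 116 = 198.

198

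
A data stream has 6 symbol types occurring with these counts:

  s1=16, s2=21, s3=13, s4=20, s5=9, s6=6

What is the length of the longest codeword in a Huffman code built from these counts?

4

Merge the two lowest-weight nodes at each step:
merge s6(6) and s5(9): 15
merge s3(13) and 15: 28
merge s1(16) and s4(20): 36
merge s2(21) and 28: 49
merge 36 and 49: 85
The rarest symbols sit at the bottom; the longest codeword is 4 bits.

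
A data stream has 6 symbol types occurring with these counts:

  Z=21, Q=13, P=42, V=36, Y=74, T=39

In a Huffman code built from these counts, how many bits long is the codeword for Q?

Huffman merges, smallest pair first:
Q(13) + Z(21) → 34
34 + V(36) → 70
T(39) + P(42) → 81
70 + Y(74) → 144
81 + 144 → 225
The subtree containing Q is merged 4 times, so code length = 4.

4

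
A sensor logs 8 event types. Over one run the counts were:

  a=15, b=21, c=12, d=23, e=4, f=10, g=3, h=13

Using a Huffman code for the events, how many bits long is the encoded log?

283

Build the Huffman tree bottom-up:
g(3) + e(4) → 7
7 + f(10) → 17
c(12) + h(13) → 25
a(15) + 17 → 32
b(21) + d(23) → 44
25 + 32 → 57
44 + 57 → 101
Each symbol's bit-cost is frequency × depth; summing gives 283 bits (equivalently 7 + 17 + 25 + 32 + 44 + 57 + 101).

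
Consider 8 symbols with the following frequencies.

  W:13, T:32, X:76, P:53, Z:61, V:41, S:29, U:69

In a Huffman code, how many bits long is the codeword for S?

4

Build the tree from the bottom:
merge W(13) and S(29): 42
merge T(32) and V(41): 73
merge 42 and P(53): 95
merge Z(61) and U(69): 130
merge 73 and X(76): 149
merge 95 and 130: 225
merge 149 and 225: 374
S's leaf is at depth 4, giving a 4-bit codeword.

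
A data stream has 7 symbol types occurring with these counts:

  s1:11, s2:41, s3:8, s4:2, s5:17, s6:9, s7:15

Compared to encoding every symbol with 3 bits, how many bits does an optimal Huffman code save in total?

53

Fixed-length: 3 bits × 103 symbols = 309 bits.
Huffman merges:
merge s4(2) and s3(8): 10
merge s6(9) and 10: 19
merge s1(11) and s7(15): 26
merge s5(17) and 19: 36
merge 26 and 36: 62
merge s2(41) and 62: 103
Huffman total = 10 + 19 + 26 + 36 + 62 + 103 = 256 bits.
Saving = 309 − 256 = 53 bits.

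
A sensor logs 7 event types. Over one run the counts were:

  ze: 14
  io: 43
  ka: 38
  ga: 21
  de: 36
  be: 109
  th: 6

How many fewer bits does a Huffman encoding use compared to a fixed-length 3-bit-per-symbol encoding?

Fixed-length: 3 bits × 267 symbols = 801 bits.
Huffman merges:
th(6) + ze(14) → 20
20 + ga(21) → 41
de(36) + ka(38) → 74
41 + io(43) → 84
74 + 84 → 158
be(109) + 158 → 267
Huffman total = 20 + 41 + 74 + 84 + 158 + 267 = 644 bits.
Saving = 801 − 644 = 157 bits.

157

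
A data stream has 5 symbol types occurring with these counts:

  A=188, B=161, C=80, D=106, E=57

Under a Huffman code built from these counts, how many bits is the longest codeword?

3

Merge the two lowest-weight nodes at each step:
merge E(57) and C(80): 137
merge D(106) and 137: 243
merge B(161) and A(188): 349
merge 243 and 349: 592
The first pair merged (E, C) ends up deepest, at depth 3.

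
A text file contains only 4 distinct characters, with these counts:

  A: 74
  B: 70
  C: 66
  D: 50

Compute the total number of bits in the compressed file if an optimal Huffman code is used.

520

Merge the two smallest weights repeatedly:
D(50) + C(66) → 116
B(70) + A(74) → 144
116 + 144 → 260
Total encoded bits = sum of merged weights = 116 + 144 + 260 = 520.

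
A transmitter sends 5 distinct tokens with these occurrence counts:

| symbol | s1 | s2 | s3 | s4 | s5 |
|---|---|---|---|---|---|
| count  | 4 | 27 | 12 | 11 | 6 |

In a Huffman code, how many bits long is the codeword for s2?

Huffman merges, smallest pair first:
s1(4) + s5(6) → 10
10 + s4(11) → 21
s3(12) + 21 → 33
s2(27) + 33 → 60
s2 is a child of the root — depth 1, so its codeword is a single bit.

1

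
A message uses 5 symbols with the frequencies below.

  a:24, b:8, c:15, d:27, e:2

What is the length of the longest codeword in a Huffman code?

Merge the two lowest-weight nodes at each step:
combine e(2), b(8) → 10
combine 10, c(15) → 25
combine a(24), 25 → 49
combine d(27), 49 → 76
The first pair merged (e, b) ends up deepest, at depth 4.

4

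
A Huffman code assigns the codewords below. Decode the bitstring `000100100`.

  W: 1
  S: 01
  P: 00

PSPWP

Read left to right; each codeword is recognised as soon as it completes (prefix code):
  00→P | 01→S | 00→P | 1→W | 00→P
Decoded message: PSPWP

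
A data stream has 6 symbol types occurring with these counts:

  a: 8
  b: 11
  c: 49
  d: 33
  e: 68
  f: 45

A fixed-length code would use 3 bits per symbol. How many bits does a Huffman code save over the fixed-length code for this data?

143

Fixed-length: 3 bits × 214 symbols = 642 bits.
Huffman merges:
merge a(8) and b(11): 19
merge 19 and d(33): 52
merge f(45) and c(49): 94
merge 52 and e(68): 120
merge 94 and 120: 214
Huffman total = 19 + 52 + 94 + 120 + 214 = 499 bits.
Saving = 642 − 499 = 143 bits.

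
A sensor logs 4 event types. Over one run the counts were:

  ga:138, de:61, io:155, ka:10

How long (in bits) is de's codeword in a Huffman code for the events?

Repeatedly merge the two smallest:
merge ka(10) and de(61): 71
merge 71 and ga(138): 209
merge io(155) and 209: 364
de sits 3 levels below the root, so its codeword is 3 bits.

3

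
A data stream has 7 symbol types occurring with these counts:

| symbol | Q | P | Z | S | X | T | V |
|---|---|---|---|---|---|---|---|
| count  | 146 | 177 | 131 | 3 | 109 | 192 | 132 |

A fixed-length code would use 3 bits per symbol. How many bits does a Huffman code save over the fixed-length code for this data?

Fixed-length: 3 bits × 890 symbols = 2670 bits.
Huffman merges:
S(3) + X(109) → 112
112 + Z(131) → 243
V(132) + Q(146) → 278
P(177) + T(192) → 369
243 + 278 → 521
369 + 521 → 890
Huffman total = 112 + 243 + 278 + 369 + 521 + 890 = 2413 bits.
Saving = 2670 − 2413 = 257 bits.

257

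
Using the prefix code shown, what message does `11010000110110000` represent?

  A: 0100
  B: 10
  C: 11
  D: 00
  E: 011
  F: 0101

Read left to right; each codeword is recognised as soon as it completes (prefix code):
  11→C | 0100→A | 00→D | 11→C | 011→E | 00→D | 00→D
Decoded message: CADCEDD

CADCEDD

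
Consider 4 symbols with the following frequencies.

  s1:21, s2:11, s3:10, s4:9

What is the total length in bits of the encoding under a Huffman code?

Build the Huffman tree bottom-up:
s4(9) + s3(10) → 19
s2(11) + 19 → 30
s1(21) + 30 → 51
Each symbol's bit-cost is frequency × depth; summing gives 100 bits (equivalently 19 + 30 + 51).

100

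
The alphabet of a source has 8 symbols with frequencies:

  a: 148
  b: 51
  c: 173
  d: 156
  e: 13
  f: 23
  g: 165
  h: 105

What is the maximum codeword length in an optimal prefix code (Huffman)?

Merge the two lowest-weight nodes at each step:
combine e(13), f(23) → 36
combine 36, b(51) → 87
combine 87, h(105) → 192
combine a(148), d(156) → 304
combine g(165), c(173) → 338
combine 192, 304 → 496
combine 338, 496 → 834
Maximum depth reached is 5.

5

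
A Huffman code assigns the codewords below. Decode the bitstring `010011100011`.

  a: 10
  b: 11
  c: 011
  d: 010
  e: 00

Read left to right; each codeword is recognised as soon as it completes (prefix code):
  010→d | 011→c | 10→a | 00→e | 11→b
Decoded message: dcaeb

dcaeb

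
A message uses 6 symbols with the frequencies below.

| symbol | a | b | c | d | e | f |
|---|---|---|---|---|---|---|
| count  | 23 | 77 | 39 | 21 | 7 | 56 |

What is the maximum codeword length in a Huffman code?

4

Merge the two lowest-weight nodes at each step:
e(7) + d(21) → 28
a(23) + 28 → 51
c(39) + 51 → 90
f(56) + b(77) → 133
90 + 133 → 223
The rarest symbols sit at the bottom; the longest codeword is 4 bits.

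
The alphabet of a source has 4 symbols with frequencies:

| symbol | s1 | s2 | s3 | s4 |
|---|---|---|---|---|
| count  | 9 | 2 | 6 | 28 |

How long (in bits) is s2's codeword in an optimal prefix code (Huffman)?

3

Build the tree from the bottom:
s2(2) + s3(6) → 8
8 + s1(9) → 17
17 + s4(28) → 45
The subtree containing s2 is merged 3 times, so code length = 3.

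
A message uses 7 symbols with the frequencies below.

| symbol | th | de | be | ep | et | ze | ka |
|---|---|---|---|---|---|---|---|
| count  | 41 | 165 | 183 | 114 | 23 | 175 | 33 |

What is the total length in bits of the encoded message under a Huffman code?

Greedily combine the two least-frequent nodes:
et(23) + ka(33) → 56
th(41) + 56 → 97
97 + ep(114) → 211
de(165) + ze(175) → 340
be(183) + 211 → 394
340 + 394 → 734
Each symbol's bit-cost is frequency × depth; summing gives 1832 bits (equivalently 56 + 97 + 211 + 340 + 394 + 734).

1832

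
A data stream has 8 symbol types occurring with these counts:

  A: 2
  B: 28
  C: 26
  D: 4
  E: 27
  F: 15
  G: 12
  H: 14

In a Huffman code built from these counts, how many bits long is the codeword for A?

Repeatedly merge the two smallest:
combine A(2), D(4) → 6
combine 6, G(12) → 18
combine H(14), F(15) → 29
combine 18, C(26) → 44
combine E(27), B(28) → 55
combine 29, 44 → 73
combine 55, 73 → 128
A's leaf is at depth 5, giving a 5-bit codeword.

5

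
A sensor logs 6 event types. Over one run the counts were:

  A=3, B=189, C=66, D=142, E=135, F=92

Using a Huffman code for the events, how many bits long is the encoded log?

1484

Build the Huffman tree bottom-up:
merge A(3) and C(66): 69
merge 69 and F(92): 161
merge E(135) and D(142): 277
merge 161 and B(189): 350
merge 277 and 350: 627
The encoded length is the sum of every internal node's weight: 69 + 161 + 277 + 350 + 627 = 1484 bits.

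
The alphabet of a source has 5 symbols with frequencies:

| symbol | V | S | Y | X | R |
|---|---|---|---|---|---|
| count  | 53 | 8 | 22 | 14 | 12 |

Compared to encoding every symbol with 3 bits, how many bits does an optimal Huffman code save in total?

108

Fixed-length: 3 bits × 109 symbols = 327 bits.
Huffman merges:
S(8) + R(12) → 20
X(14) + 20 → 34
Y(22) + 34 → 56
V(53) + 56 → 109
Huffman total = 20 + 34 + 56 + 109 = 219 bits.
Saving = 327 − 219 = 108 bits.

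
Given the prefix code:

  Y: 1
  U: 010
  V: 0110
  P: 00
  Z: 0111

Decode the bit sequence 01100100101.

VUUY

Read left to right; each codeword is recognised as soon as it completes (prefix code):
  0110→V | 010→U | 010→U | 1→Y
Decoded message: VUUY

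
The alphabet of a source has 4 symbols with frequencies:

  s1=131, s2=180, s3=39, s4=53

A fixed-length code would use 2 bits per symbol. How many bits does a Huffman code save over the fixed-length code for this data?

88

Fixed-length: 2 bits × 403 symbols = 806 bits.
Huffman merges:
s3(39) + s4(53) → 92
92 + s1(131) → 223
s2(180) + 223 → 403
Huffman total = 92 + 223 + 403 = 718 bits.
Saving = 806 − 718 = 88 bits.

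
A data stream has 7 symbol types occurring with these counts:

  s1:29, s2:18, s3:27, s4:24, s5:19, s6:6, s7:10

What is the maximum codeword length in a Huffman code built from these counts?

Merge the two lowest-weight nodes at each step:
s6(6) + s7(10) → 16
16 + s2(18) → 34
s5(19) + s4(24) → 43
s3(27) + s1(29) → 56
34 + 43 → 77
56 + 77 → 133
The first pair merged (s6, s7) ends up deepest, at depth 4.

4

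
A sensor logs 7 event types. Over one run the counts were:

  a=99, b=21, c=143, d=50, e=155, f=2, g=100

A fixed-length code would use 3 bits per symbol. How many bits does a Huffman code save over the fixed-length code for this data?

Fixed-length: 3 bits × 570 symbols = 1710 bits.
Huffman merges:
combine f(2), b(21) → 23
combine 23, d(50) → 73
combine 73, a(99) → 172
combine g(100), c(143) → 243
combine e(155), 172 → 327
combine 243, 327 → 570
Huffman total = 23 + 73 + 172 + 243 + 327 + 570 = 1408 bits.
Saving = 1710 − 1408 = 302 bits.

302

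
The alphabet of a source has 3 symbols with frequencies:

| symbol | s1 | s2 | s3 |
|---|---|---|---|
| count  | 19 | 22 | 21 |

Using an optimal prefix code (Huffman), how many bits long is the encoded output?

102

Greedily combine the two least-frequent nodes:
merge s1(19) and s3(21): 40
merge s2(22) and 40: 62
The encoded length is the sum of every internal node's weight: 40 + 62 = 102 bits.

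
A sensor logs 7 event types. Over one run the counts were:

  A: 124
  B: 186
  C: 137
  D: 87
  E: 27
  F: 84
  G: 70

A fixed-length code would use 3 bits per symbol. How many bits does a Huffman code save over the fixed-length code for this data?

226

Fixed-length: 3 bits × 715 symbols = 2145 bits.
Huffman merges:
combine E(27), G(70) → 97
combine F(84), D(87) → 171
combine 97, A(124) → 221
combine C(137), 171 → 308
combine B(186), 221 → 407
combine 308, 407 → 715
Huffman total = 97 + 171 + 221 + 308 + 407 + 715 = 1919 bits.
Saving = 2145 − 1919 = 226 bits.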